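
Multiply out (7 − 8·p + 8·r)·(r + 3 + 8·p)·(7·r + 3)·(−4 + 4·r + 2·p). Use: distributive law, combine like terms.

−4·r^2 + 740·r^3 + 482·p·r^2 − 708·r − 704·p·r − 252 − 258·p + 1808·p^2·r + 960·p^2 + 1680·p·r^3 − 1008·p^2·r^2 − 896·p^3·r − 384·p^3 + 224·r^4

(7 − 8·p + 8·r)·(r + 3 + 8·p)·(7·r + 3)·(−4 + 4·r + 2·p)
= (7·r + 21 + 56·p − 8·p·r − 24·p − 64·p^2 + 8·r^2 + 24·r + 64·p·r)·(7·r + 3)·(−4 + 4·r + 2·p)    [distributive law]
= (31·r + 21 + 32·p + 56·p·r − 64·p^2 + 8·r^2)·(7·r + 3)·(−4 + 4·r + 2·p)    [combine like terms]
= (217·r^2 + 93·r + 147·r + 63 + 224·p·r + 96·p + 392·p·r^2 + 168·p·r − 448·p^2·r − 192·p^2 + 56·r^3 + 24·r^2)·(−4 + 4·r + 2·p)    [distributive law]
= (241·r^2 + 240·r + 63 + 392·p·r + 96·p + 392·p·r^2 − 448·p^2·r − 192·p^2 + 56·r^3)·(−4 + 4·r + 2·p)    [combine like terms]
= −964·r^2 + 964·r^3 + 482·p·r^2 − 960·r + 960·r^2 + 480·p·r − 252 + 252·r + 126·p − 1568·p·r + 1568·p·r^2 + 784·p^2·r − 384·p + 384·p·r + 192·p^2 − 1568·p·r^2 + 1568·p·r^3 + 784·p^2·r^2 + 1792·p^2·r − 1792·p^2·r^2 − 896·p^3·r + 768·p^2 − 768·p^2·r − 384·p^3 − 224·r^3 + 224·r^4 + 112·p·r^3    [distributive law]
= −4·r^2 + 740·r^3 + 482·p·r^2 − 708·r − 704·p·r − 252 − 258·p + 1808·p^2·r + 960·p^2 + 1680·p·r^3 − 1008·p^2·r^2 − 896·p^3·r − 384·p^3 + 224·r^4    [combine like terms]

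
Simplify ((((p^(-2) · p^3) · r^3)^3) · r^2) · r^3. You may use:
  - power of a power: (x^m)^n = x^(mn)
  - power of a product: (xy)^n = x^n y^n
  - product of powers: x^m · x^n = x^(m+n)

p^3r^14

((((p^(-2) · p^3) · r^3)^3) · r^2) · r^3
= ((((p^(-2) · p^3)^3) · ((r^3)^3)) · r^2) · r^3    [power of a product]
= (((((p^(-2))^3) · ((p^3)^3)) · ((r^3)^3)) · r^2) · r^3    [power of a product]
= (((p^(-6) · ((p^3)^3)) · ((r^3)^3)) · r^2) · r^3    [power of a power]
= (((p^(-6) · p^9) · ((r^3)^3)) · r^2) · r^3    [power of a power]
= ((p^3 · ((r^3)^3)) · r^2) · r^3    [product of powers]
= ((p^3 · r^9) · r^2) · r^3    [power of a power]
= p^3r^14    [product of powers]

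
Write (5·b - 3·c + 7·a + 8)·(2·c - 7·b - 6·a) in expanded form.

31·b·c - 35·b^2 - 79·a·b - 6·c^2 + 32·a·c - 42·a^2 + 16·c - 56·b - 48·a

(5·b - 3·c + 7·a + 8)·(2·c - 7·b - 6·a)
= 10·b·c - 35·b^2 - 30·a·b - 6·c^2 + 21·b·c + 18·a·c + 14·a·c - 49·a·b - 42·a^2 + 16·c - 56·b - 48·a    [distributive law]
= 31·b·c - 35·b^2 - 79·a·b - 6·c^2 + 32·a·c - 42·a^2 + 16·c - 56·b - 48·a    [combine like terms]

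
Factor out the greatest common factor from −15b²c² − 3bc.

3bc(−5bc − 1)

−15b²c² − 3bc
= 3(−5b²c² − bc)    [factor out 3]
= 3bc(−5bc − 1)    [factor out bc]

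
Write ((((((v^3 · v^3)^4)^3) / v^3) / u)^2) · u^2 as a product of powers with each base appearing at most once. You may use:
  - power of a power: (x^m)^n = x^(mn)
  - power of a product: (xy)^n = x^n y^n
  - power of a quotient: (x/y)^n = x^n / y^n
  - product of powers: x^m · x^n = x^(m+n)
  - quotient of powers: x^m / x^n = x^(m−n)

v^138

((((((v^3 · v^3)^4)^3) / v^3) / u)^2) · u^2
= ((((((v^3 · v^3)^4)^3) / v^3)^2) / (u^2)) · u^2    [power of a quotient]
= ((((((v^3 · v^3)^4)^3)^2) / ((v^3)^2)) / (u^2)) · u^2    [power of a quotient]
= (((((v^3 · v^3)^4)^6) / ((v^3)^2)) / (u^2)) · u^2    [power of a power]
= ((((v^3 · v^3)^24) / ((v^3)^2)) / (u^2)) · u^2    [power of a power]
= (((((v^3)^24) · ((v^3)^24)) / ((v^3)^2)) / (u^2)) · u^2    [power of a product]
= (((v^72 · ((v^3)^24)) / ((v^3)^2)) / (u^2)) · u^2    [power of a power]
= (((v^72 · v^72) / ((v^3)^2)) / (u^2)) · u^2    [power of a power]
= ((v^144 / ((v^3)^2)) / (u^2)) · u^2    [product of powers]
= ((v^144 / v^6) / (u^2)) · u^2    [power of a power]
= (v^138 / (u^2)) · u^2    [quotient of powers]
= v^138    [quotient of powers]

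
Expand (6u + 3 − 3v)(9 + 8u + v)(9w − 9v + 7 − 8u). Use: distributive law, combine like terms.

(6u + 3 − 3v)(9 + 8u + v)(9w − 9v + 7 − 8u)
= (54u + 48u² + 6uv + 27 + 24u + 3v − 27v − 24uv − 3v²)(9w − 9v + 7 − 8u)    [distributive law]
= (78u + 48u² − 18uv + 27 − 24v − 3v²)(9w − 9v + 7 − 8u)    [combine like terms]
= 702uw − 702uv + 546u − 624u² + 432u²w − 432u²v + 336u² − 384u³ − 162uvw + 162uv² − 126uv + 144u²v + 243w − 243v + 189 − 216u − 216vw + 216v² − 168v + 192uv − 27v²w + 27v³ − 21v² + 24uv²    [distributive law]
= 702uw − 636uv + 330u − 288u² + 432u²w − 288u²v − 384u³ − 162uvw + 186uv² + 243w − 411v + 189 − 216vw + 195v² − 27v²w + 27v³    [combine like terms]

702uw − 636uv + 330u − 288u² + 432u²w − 288u²v − 384u³ − 162uvw + 186uv² + 243w − 411v + 189 − 216vw + 195v² − 27v²w + 27v³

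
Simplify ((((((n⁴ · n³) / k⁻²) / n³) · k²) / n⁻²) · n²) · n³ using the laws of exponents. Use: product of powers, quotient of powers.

((((((n⁴ · n³) / k⁻²) / n³) · k²) / n⁻²) · n²) · n³
= (((((n⁷ / k⁻²) / n³) · k²) / n⁻²) · n²) · n³    [product of powers]
= k⁴n¹¹    [quotient of powers; product of powers]

k⁴n¹¹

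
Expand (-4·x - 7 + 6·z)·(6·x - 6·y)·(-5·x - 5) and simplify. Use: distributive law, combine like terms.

(-4·x - 7 + 6·z)·(6·x - 6·y)·(-5·x - 5)
= (-24·x^2 + 24·x·y - 42·x + 42·y + 36·x·z - 36·y·z)·(-5·x - 5)    [distributive law]
= 120·x^3 + 120·x^2 - 120·x^2·y - 120·x·y + 210·x^2 + 210·x - 210·x·y - 210·y - 180·x^2·z - 180·x·z + 180·x·y·z + 180·y·z    [distributive law]
= 120·x^3 + 330·x^2 - 120·x^2·y - 330·x·y + 210·x - 210·y - 180·x^2·z - 180·x·z + 180·x·y·z + 180·y·z    [combine like terms]

120·x^3 + 330·x^2 - 120·x^2·y - 330·x·y + 210·x - 210·y - 180·x^2·z - 180·x·z + 180·x·y·z + 180·y·z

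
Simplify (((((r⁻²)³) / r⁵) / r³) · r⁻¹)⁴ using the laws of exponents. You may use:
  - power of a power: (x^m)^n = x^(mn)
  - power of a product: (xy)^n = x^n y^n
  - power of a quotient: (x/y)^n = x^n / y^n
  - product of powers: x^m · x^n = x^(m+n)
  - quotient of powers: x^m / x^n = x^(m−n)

(((((r⁻²)³) / r⁵) / r³) · r⁻¹)⁴
= (((((r⁻²)³) / r⁵) / r³)⁴) · ((r⁻¹)⁴)    [power of a product]
= (((((r⁻²)³) / r⁵)⁴) / ((r³)⁴)) · ((r⁻¹)⁴)    [power of a quotient]
= (((((r⁻²)³)⁴) / ((r⁵)⁴)) / ((r³)⁴)) · ((r⁻¹)⁴)    [power of a quotient]
= ((((r⁻²)¹²) / ((r⁵)⁴)) / ((r³)⁴)) · ((r⁻¹)⁴)    [power of a power]
= ((r⁻²⁴ / ((r⁵)⁴)) / ((r³)⁴)) · ((r⁻¹)⁴)    [power of a power]
= ((r⁻²⁴ / r²⁰) / ((r³)⁴)) · ((r⁻¹)⁴)    [power of a power]
= (r⁻⁴⁴ / ((r³)⁴)) · ((r⁻¹)⁴)    [quotient of powers]
= (r⁻⁴⁴ / r¹²) · ((r⁻¹)⁴)    [power of a power]
= r⁻⁵⁶ · ((r⁻¹)⁴)    [quotient of powers]
= r⁻⁵⁶ · r⁻⁴    [power of a power]
= r⁻⁶⁰    [product of powers]

r⁻⁶⁰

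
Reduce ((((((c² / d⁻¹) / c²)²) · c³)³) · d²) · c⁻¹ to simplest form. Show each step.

((((((c² / d⁻¹) / c²)²) · c³)³) · d²) · c⁻¹
= ((((((c² / d⁻¹) / c²)²)³) · ((c³)³)) · d²) · c⁻¹    [power of a product]
= (((((c² / d⁻¹) / c²)⁶) · ((c³)³)) · d²) · c⁻¹    [power of a power]
= (((((c² / d⁻¹)⁶) / ((c²)⁶)) · ((c³)³)) · d²) · c⁻¹    [power of a quotient]
= ((((((c²)⁶) / ((d⁻¹)⁶)) / ((c²)⁶)) · ((c³)³)) · d²) · c⁻¹    [power of a quotient]
= ((((c¹² / ((d⁻¹)⁶)) / ((c²)⁶)) · ((c³)³)) · d²) · c⁻¹    [power of a power]
= ((((c¹² / d⁻⁶) / ((c²)⁶)) · ((c³)³)) · d²) · c⁻¹    [power of a power]
= ((((c¹² / d⁻⁶) / c¹²) · ((c³)³)) · d²) · c⁻¹    [power of a power]
= ((((c¹² / d⁻⁶) / c¹²) · c⁹) · d²) · c⁻¹    [power of a power]
= c⁸·d⁸    [quotient of powers; product of powers]

c⁸·d⁸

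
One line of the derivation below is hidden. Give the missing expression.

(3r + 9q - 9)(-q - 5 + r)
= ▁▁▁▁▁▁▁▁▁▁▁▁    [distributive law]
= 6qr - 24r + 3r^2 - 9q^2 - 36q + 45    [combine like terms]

Applying distributive law to the line above:

-3qr - 15r + 3r^2 - 9q^2 - 45q + 9qr + 9q + 45 - 9r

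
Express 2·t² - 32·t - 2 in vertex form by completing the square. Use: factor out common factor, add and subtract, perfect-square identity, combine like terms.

2·t² - 32·t - 2
= 2(t² - 16·t) - 2    [factor out 2 from the t-terms]
= 2(t² - 16·t + 64 - 64) - 2    [add and subtract 64 inside the bracket]
= 2(t - 8)² - 128 - 2    [perfect-square identity]
= 2(t - 8)² - 130    [combine constants]

2(t - 8)² - 130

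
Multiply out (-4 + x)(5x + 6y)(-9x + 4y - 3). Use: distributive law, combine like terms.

165x^2 + 118xy + 60x - 96y^2 + 72y - 45x^3 - 34x^2y + 24xy^2

(-4 + x)(5x + 6y)(-9x + 4y - 3)
= (-20x - 24y + 5x^2 + 6xy)(-9x + 4y - 3)    [distributive law]
= 180x^2 - 80xy + 60x + 216xy - 96y^2 + 72y - 45x^3 + 20x^2y - 15x^2 - 54x^2y + 24xy^2 - 18xy    [distributive law]
= 165x^2 + 118xy + 60x - 96y^2 + 72y - 45x^3 - 34x^2y + 24xy^2    [combine like terms]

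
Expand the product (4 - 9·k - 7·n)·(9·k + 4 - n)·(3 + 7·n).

48 + 16·n - 203·n² - 243·k² - 567·k²·n - 162·k·n - 378·k·n² + 49·n³

(4 - 9·k - 7·n)·(9·k + 4 - n)·(3 + 7·n)
= (36·k + 16 - 4·n - 81·k² - 36·k + 9·k·n - 63·k·n - 28·n + 7·n²)·(3 + 7·n)    [distributive law]
= (16 - 32·n - 81·k² - 54·k·n + 7·n²)·(3 + 7·n)    [combine like terms]
= 48 + 112·n - 96·n - 224·n² - 243·k² - 567·k²·n - 162·k·n - 378·k·n² + 21·n² + 49·n³    [distributive law]
= 48 + 16·n - 203·n² - 243·k² - 567·k²·n - 162·k·n - 378·k·n² + 49·n³    [combine like terms]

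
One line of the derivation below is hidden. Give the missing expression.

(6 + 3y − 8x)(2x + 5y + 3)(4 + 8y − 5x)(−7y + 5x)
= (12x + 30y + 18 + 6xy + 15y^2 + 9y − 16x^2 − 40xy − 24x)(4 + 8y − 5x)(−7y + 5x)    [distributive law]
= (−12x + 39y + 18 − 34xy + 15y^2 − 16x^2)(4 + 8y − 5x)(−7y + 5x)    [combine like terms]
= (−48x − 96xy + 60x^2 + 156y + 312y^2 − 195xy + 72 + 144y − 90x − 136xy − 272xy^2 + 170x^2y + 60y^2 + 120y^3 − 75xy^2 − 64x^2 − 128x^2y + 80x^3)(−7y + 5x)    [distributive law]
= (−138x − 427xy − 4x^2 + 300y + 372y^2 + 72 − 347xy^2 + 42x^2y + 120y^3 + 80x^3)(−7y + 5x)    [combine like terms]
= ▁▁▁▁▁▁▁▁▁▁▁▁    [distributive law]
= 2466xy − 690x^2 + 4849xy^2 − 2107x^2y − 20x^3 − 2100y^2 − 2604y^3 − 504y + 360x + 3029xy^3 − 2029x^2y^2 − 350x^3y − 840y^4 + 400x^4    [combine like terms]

By distributive law:

966xy − 690x^2 + 2989xy^2 − 2135x^2y + 28x^2y − 20x^3 − 2100y^2 + 1500xy − 2604y^3 + 1860xy^2 − 504y + 360x + 2429xy^3 − 1735x^2y^2 − 294x^2y^2 + 210x^3y − 840y^4 + 600xy^3 − 560x^3y + 400x^4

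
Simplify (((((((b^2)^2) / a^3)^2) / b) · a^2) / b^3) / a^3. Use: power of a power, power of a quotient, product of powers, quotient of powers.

a^(-7)b^4

(((((((b^2)^2) / a^3)^2) / b) · a^2) / b^3) / a^3
= (((((((b^2)^2)^2) / ((a^3)^2)) / b) · a^2) / b^3) / a^3    [power of a quotient]
= ((((((b^2)^4) / ((a^3)^2)) / b) · a^2) / b^3) / a^3    [power of a power]
= ((((b^8 / ((a^3)^2)) / b) · a^2) / b^3) / a^3    [power of a power]
= ((((b^8 / a^6) / b) · a^2) / b^3) / a^3    [power of a power]
= a^(-7)b^4    [quotient of powers; product of powers]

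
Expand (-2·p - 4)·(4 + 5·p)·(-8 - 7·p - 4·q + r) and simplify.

(-2·p - 4)·(4 + 5·p)·(-8 - 7·p - 4·q + r)
= (-8·p - 10·p^2 - 16 - 20·p)·(-8 - 7·p - 4·q + r)    [distributive law]
= (-28·p - 10·p^2 - 16)·(-8 - 7·p - 4·q + r)    [combine like terms]
= 224·p + 196·p^2 + 112·p·q - 28·p·r + 80·p^2 + 70·p^3 + 40·p^2·q - 10·p^2·r + 128 + 112·p + 64·q - 16·r    [distributive law]
= 336·p + 276·p^2 + 112·p·q - 28·p·r + 70·p^3 + 40·p^2·q - 10·p^2·r + 128 + 64·q - 16·r    [combine like terms]

336·p + 276·p^2 + 112·p·q - 28·p·r + 70·p^3 + 40·p^2·q - 10·p^2·r + 128 + 64·q - 16·r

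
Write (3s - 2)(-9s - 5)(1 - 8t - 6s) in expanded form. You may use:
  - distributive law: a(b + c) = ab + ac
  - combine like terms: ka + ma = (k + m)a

-45s^2 + 216s^2t + 162s^3 - 57s - 24st + 10 - 80t

(3s - 2)(-9s - 5)(1 - 8t - 6s)
= (-27s^2 - 15s + 18s + 10)(1 - 8t - 6s)    [distributive law]
= (-27s^2 + 3s + 10)(1 - 8t - 6s)    [combine like terms]
= -27s^2 + 216s^2t + 162s^3 + 3s - 24st - 18s^2 + 10 - 80t - 60s    [distributive law]
= -45s^2 + 216s^2t + 162s^3 - 57s - 24st + 10 - 80t    [combine like terms]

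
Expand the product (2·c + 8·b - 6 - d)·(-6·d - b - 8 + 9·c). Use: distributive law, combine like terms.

(2·c + 8·b - 6 - d)·(-6·d - b - 8 + 9·c)
= -12·c·d - 2·b·c - 16·c + 18·c^2 - 48·b·d - 8·b^2 - 64·b + 72·b·c + 36·d + 6·b + 48 - 54·c + 6·d^2 + b·d + 8·d - 9·c·d    [distributive law]
= -21·c·d + 70·b·c - 70·c + 18·c^2 - 47·b·d - 8·b^2 - 58·b + 44·d + 48 + 6·d^2    [combine like terms]

-21·c·d + 70·b·c - 70·c + 18·c^2 - 47·b·d - 8·b^2 - 58·b + 44·d + 48 + 6·d^2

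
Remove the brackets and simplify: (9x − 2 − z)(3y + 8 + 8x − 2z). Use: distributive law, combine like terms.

27xy + 56x + 72x^2 − 26xz − 6y − 16 − 4z − 3yz + 2z^2

(9x − 2 − z)(3y + 8 + 8x − 2z)
= 27xy + 72x + 72x^2 − 18xz − 6y − 16 − 16x + 4z − 3yz − 8z − 8xz + 2z^2    [distributive law]
= 27xy + 56x + 72x^2 − 26xz − 6y − 16 − 4z − 3yz + 2z^2    [combine like terms]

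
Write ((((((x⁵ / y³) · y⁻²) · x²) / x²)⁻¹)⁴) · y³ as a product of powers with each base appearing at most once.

x⁻²⁰y²³

((((((x⁵ / y³) · y⁻²) · x²) / x²)⁻¹)⁴) · y³
= (((((x⁵ / y³) · y⁻²) · x²) / x²)⁻⁴) · y³    [power of a power]
= (((((x⁵ / y³) · y⁻²) · x²)⁻⁴) / ((x²)⁻⁴)) · y³    [power of a quotient]
= (((((x⁵ / y³) · y⁻²)⁻⁴) · ((x²)⁻⁴)) / ((x²)⁻⁴)) · y³    [power of a product]
= (((((x⁵ / y³)⁻⁴) · ((y⁻²)⁻⁴)) · ((x²)⁻⁴)) / ((x²)⁻⁴)) · y³    [power of a product]
= ((((((x⁵)⁻⁴) / ((y³)⁻⁴)) · ((y⁻²)⁻⁴)) · ((x²)⁻⁴)) / ((x²)⁻⁴)) · y³    [power of a quotient]
= ((((x⁻²⁰ / ((y³)⁻⁴)) · ((y⁻²)⁻⁴)) · ((x²)⁻⁴)) / ((x²)⁻⁴)) · y³    [power of a power]
= ((((x⁻²⁰ / y⁻¹²) · ((y⁻²)⁻⁴)) · ((x²)⁻⁴)) / ((x²)⁻⁴)) · y³    [power of a power]
= ((((x⁻²⁰ / y⁻¹²) · y⁸) · ((x²)⁻⁴)) / ((x²)⁻⁴)) · y³    [power of a power]
= ((((x⁻²⁰ / y⁻¹²) · y⁸) · x⁻⁸) / ((x²)⁻⁴)) · y³    [power of a power]
= ((((x⁻²⁰ / y⁻¹²) · y⁸) · x⁻⁸) / x⁻⁸) · y³    [power of a power]
= x⁻²⁰y²³    [quotient of powers; product of powers]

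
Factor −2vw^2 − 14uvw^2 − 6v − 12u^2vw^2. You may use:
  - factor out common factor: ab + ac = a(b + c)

−2vw^2 − 14uvw^2 − 6v − 12u^2vw^2
= 2(−vw^2 − 7uvw^2 − 3v − 6u^2vw^2)    [factor out 2]
= 2v(−w^2 − 7uw^2 − 3 − 6u^2w^2)    [factor out v]

2v(−w^2 − 7uw^2 − 3 − 6u^2w^2)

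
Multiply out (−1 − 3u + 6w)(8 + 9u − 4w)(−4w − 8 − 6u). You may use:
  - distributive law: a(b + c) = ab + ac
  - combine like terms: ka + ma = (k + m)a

−384w + 64 + 312u − 708uw + 414u² − 16w² − 288u²w + 162u³ − 120uw² + 96w³

(−1 − 3u + 6w)(8 + 9u − 4w)(−4w − 8 − 6u)
= (−8 − 9u + 4w − 24u − 27u² + 12uw + 48w + 54uw − 24w²)(−4w − 8 − 6u)    [distributive law]
= (−8 − 33u + 52w − 27u² + 66uw − 24w²)(−4w − 8 − 6u)    [combine like terms]
= 32w + 64 + 48u + 132uw + 264u + 198u² − 208w² − 416w − 312uw + 108u²w + 216u² + 162u³ − 264uw² − 528uw − 396u²w + 96w³ + 192w² + 144uw²    [distributive law]
= −384w + 64 + 312u − 708uw + 414u² − 16w² − 288u²w + 162u³ − 120uw² + 96w³    [combine like terms]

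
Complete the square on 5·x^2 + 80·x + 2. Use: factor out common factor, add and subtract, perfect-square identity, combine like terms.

5(x + 8)^2 - 318

5·x^2 + 80·x + 2
= 5(x^2 + 16·x) + 2    [factor out 5 from the x-terms]
= 5(x^2 + 16·x + 64 - 64) + 2    [add and subtract 64 inside the bracket]
= 5(x + 8)^2 - 320 + 2    [perfect-square identity]
= 5(x + 8)^2 - 318    [combine constants]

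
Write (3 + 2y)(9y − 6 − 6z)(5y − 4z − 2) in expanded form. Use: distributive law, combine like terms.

(3 + 2y)(9y − 6 − 6z)(5y − 4z − 2)
= (27y − 18 − 18z + 18y² − 12y − 12yz)(5y − 4z − 2)    [distributive law]
= (15y − 18 − 18z + 18y² − 12yz)(5y − 4z − 2)    [combine like terms]
= 75y² − 60yz − 30y − 90y + 72z + 36 − 90yz + 72z² + 36z + 90y³ − 72y²z − 36y² − 60y²z + 48yz² + 24yz    [distributive law]
= 39y² − 126yz − 120y + 108z + 36 + 72z² + 90y³ − 132y²z + 48yz²    [combine like terms]

39y² − 126yz − 120y + 108z + 36 + 72z² + 90y³ − 132y²z + 48yz²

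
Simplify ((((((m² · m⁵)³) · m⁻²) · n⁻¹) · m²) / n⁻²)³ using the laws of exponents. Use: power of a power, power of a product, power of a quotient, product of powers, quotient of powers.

((((((m² · m⁵)³) · m⁻²) · n⁻¹) · m²) / n⁻²)³
= ((((((m² · m⁵)³) · m⁻²) · n⁻¹) · m²)³) / ((n⁻²)³)    [power of a quotient]
= ((((((m² · m⁵)³) · m⁻²) · n⁻¹)³) · ((m²)³)) / ((n⁻²)³)    [power of a product]
= ((((((m² · m⁵)³) · m⁻²)³) · ((n⁻¹)³)) · ((m²)³)) / ((n⁻²)³)    [power of a product]
= ((((((m² · m⁵)³)³) · ((m⁻²)³)) · ((n⁻¹)³)) · ((m²)³)) / ((n⁻²)³)    [power of a product]
= (((((m² · m⁵)⁹) · ((m⁻²)³)) · ((n⁻¹)³)) · ((m²)³)) / ((n⁻²)³)    [power of a power]
= ((((((m²)⁹) · ((m⁵)⁹)) · ((m⁻²)³)) · ((n⁻¹)³)) · ((m²)³)) / ((n⁻²)³)    [power of a product]
= ((((m¹⁸ · ((m⁵)⁹)) · ((m⁻²)³)) · ((n⁻¹)³)) · ((m²)³)) / ((n⁻²)³)    [power of a power]
= ((((m¹⁸ · m⁴⁵) · ((m⁻²)³)) · ((n⁻¹)³)) · ((m²)³)) / ((n⁻²)³)    [power of a power]
= (((m⁶³ · ((m⁻²)³)) · ((n⁻¹)³)) · ((m²)³)) / ((n⁻²)³)    [product of powers]
= (((m⁶³ · m⁻⁶) · ((n⁻¹)³)) · ((m²)³)) / ((n⁻²)³)    [power of a power]
= ((m⁵⁷ · ((n⁻¹)³)) · ((m²)³)) / ((n⁻²)³)    [product of powers]
= ((m⁵⁷ · n⁻³) · ((m²)³)) / ((n⁻²)³)    [power of a power]
= ((m⁵⁷ · n⁻³) · m⁶) / ((n⁻²)³)    [power of a power]
= ((m⁵⁷ · n⁻³) · m⁶) / n⁻⁶    [power of a power]
= m⁶³n³    [quotient of powers; product of powers]

m⁶³n³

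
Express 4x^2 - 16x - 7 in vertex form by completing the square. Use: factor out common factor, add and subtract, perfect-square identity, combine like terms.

4(x - 2)^2 - 23

4x^2 - 16x - 7
= 4(x^2 - 4x) - 7    [factor out 4 from the x-terms]
= 4(x^2 - 4x + 4 - 4) - 7    [add and subtract 4 inside the bracket]
= 4(x - 2)^2 - 16 - 7    [perfect-square identity]
= 4(x - 2)^2 - 23    [combine constants]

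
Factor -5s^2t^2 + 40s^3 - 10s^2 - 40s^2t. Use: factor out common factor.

-5s^2t^2 + 40s^3 - 10s^2 - 40s^2t
= 5(-s^2t^2 + 8s^3 - 2s^2 - 8s^2t)    [factor out 5]
= 5s^2(-t^2 + 8s - 2 - 8t)    [factor out s^2]

5s^2(-t^2 + 8s - 2 - 8t)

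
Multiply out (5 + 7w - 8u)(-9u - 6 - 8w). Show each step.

3u - 30 - 82w + uw - 56w^2 + 72u^2

(5 + 7w - 8u)(-9u - 6 - 8w)
= -45u - 30 - 40w - 63uw - 42w - 56w^2 + 72u^2 + 48u + 64uw    [distributive law]
= 3u - 30 - 82w + uw - 56w^2 + 72u^2    [combine like terms]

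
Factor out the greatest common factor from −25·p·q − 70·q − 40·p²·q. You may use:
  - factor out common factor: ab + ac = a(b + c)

5·q(−5·p − 14 − 8·p²)

−25·p·q − 70·q − 40·p²·q
= 5(−5·p·q − 14·q − 8·p²·q)    [factor out 5]
= 5·q(−5·p − 14 − 8·p²)    [factor out q]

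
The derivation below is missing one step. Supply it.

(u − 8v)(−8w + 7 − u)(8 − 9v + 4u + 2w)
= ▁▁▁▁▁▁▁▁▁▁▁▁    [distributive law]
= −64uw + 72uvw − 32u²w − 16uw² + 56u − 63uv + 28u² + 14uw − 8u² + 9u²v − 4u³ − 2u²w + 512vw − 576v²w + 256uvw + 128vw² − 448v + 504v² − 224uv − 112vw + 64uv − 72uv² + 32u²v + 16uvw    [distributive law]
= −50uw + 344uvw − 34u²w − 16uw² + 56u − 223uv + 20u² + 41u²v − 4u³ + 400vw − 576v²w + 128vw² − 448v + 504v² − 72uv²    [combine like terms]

Applying distributive law to the line above:

(−8uw + 7u − u² + 64vw − 56v + 8uv)(8 − 9v + 4u + 2w)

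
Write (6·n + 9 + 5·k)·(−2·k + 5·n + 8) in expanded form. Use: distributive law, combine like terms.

13·k·n + 30·n^2 + 93·n + 22·k + 72 − 10·k^2

(6·n + 9 + 5·k)·(−2·k + 5·n + 8)
= −12·k·n + 30·n^2 + 48·n − 18·k + 45·n + 72 − 10·k^2 + 25·k·n + 40·k    [distributive law]
= 13·k·n + 30·n^2 + 93·n + 22·k + 72 − 10·k^2    [combine like terms]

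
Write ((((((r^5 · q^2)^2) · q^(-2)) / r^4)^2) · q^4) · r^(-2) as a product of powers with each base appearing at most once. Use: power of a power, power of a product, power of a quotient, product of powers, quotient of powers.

((((((r^5 · q^2)^2) · q^(-2)) / r^4)^2) · q^4) · r^(-2)
= ((((((r^5 · q^2)^2) · q^(-2))^2) / ((r^4)^2)) · q^4) · r^(-2)    [power of a quotient]
= ((((((r^5 · q^2)^2)^2) · ((q^(-2))^2)) / ((r^4)^2)) · q^4) · r^(-2)    [power of a product]
= (((((r^5 · q^2)^4) · ((q^(-2))^2)) / ((r^4)^2)) · q^4) · r^(-2)    [power of a power]
= ((((((r^5)^4) · ((q^2)^4)) · ((q^(-2))^2)) / ((r^4)^2)) · q^4) · r^(-2)    [power of a product]
= ((((r^20 · ((q^2)^4)) · ((q^(-2))^2)) / ((r^4)^2)) · q^4) · r^(-2)    [power of a power]
= ((((r^20 · q^8) · ((q^(-2))^2)) / ((r^4)^2)) · q^4) · r^(-2)    [power of a power]
= ((((r^20 · q^8) · q^(-4)) / ((r^4)^2)) · q^4) · r^(-2)    [power of a power]
= ((((r^20 · q^8) · q^(-4)) / r^8) · q^4) · r^(-2)    [power of a power]
= q^8·r^10    [quotient of powers; product of powers]

q^8·r^10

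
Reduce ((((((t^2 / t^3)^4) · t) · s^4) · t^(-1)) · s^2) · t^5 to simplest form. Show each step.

s^6t

((((((t^2 / t^3)^4) · t) · s^4) · t^(-1)) · s^2) · t^5
= (((((((t^2)^4) / ((t^3)^4)) · t) · s^4) · t^(-1)) · s^2) · t^5    [power of a quotient]
= (((((t^8 / ((t^3)^4)) · t) · s^4) · t^(-1)) · s^2) · t^5    [power of a power]
= (((((t^8 / t^12) · t) · s^4) · t^(-1)) · s^2) · t^5    [power of a power]
= ((((t^(-4) · t) · s^4) · t^(-1)) · s^2) · t^5    [quotient of powers]
= (((t^(-3) · s^4) · t^(-1)) · s^2) · t^5    [product of powers]
= s^6t    [product of powers]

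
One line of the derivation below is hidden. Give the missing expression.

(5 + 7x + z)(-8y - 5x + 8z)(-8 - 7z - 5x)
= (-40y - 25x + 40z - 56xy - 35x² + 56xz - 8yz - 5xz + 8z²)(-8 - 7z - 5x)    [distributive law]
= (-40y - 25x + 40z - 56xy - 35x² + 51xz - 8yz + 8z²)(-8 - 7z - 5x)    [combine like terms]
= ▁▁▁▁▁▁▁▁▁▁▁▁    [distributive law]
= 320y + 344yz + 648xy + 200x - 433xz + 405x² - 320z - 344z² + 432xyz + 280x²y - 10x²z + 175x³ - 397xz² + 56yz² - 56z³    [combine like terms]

After distributive law, the bracketed line is:

320y + 280yz + 200xy + 200x + 175xz + 125x² - 320z - 280z² - 200xz + 448xy + 392xyz + 280x²y + 280x² + 245x²z + 175x³ - 408xz - 357xz² - 255x²z + 64yz + 56yz² + 40xyz - 64z² - 56z³ - 40xz²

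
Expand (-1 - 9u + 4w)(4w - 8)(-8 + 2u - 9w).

216w - 432uw + 196w^2 - 64 - 560u - 72u^2w + 356uw^2 + 144u^2 - 144w^3

(-1 - 9u + 4w)(4w - 8)(-8 + 2u - 9w)
= (-4w + 8 - 36uw + 72u + 16w^2 - 32w)(-8 + 2u - 9w)    [distributive law]
= (-36w + 8 - 36uw + 72u + 16w^2)(-8 + 2u - 9w)    [combine like terms]
= 288w - 72uw + 324w^2 - 64 + 16u - 72w + 288uw - 72u^2w + 324uw^2 - 576u + 144u^2 - 648uw - 128w^2 + 32uw^2 - 144w^3    [distributive law]
= 216w - 432uw + 196w^2 - 64 - 560u - 72u^2w + 356uw^2 + 144u^2 - 144w^3    [combine like terms]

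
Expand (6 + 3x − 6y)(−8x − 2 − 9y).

(6 + 3x − 6y)(−8x − 2 − 9y)
= −48x − 12 − 54y − 24x^2 − 6x − 27xy + 48xy + 12y + 54y^2    [distributive law]
= −54x − 12 − 42y − 24x^2 + 21xy + 54y^2    [combine like terms]

−54x − 12 − 42y − 24x^2 + 21xy + 54y^2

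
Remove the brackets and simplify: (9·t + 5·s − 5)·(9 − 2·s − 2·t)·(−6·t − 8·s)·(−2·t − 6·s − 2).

876·t^3 + 4768·s·t^2 + 552·t^2 + 6660·s^2·t − 224·s·t − 1272·s·t^3 − 2440·s^2·t^2 − 1864·s^3·t − 216·t^4 + 2480·s^3 − 1280·s^2 − 480·s^4 − 540·t − 720·s

(9·t + 5·s − 5)·(9 − 2·s − 2·t)·(−6·t − 8·s)·(−2·t − 6·s − 2)
= (81·t − 18·s·t − 18·t^2 + 45·s − 10·s^2 − 10·s·t − 45 + 10·s + 10·t)·(−6·t − 8·s)·(−2·t − 6·s − 2)    [distributive law]
= (91·t − 28·s·t − 18·t^2 + 55·s − 10·s^2 − 45)·(−6·t − 8·s)·(−2·t − 6·s − 2)    [combine like terms]
= (−546·t^2 − 728·s·t + 168·s·t^2 + 224·s^2·t + 108·t^3 + 144·s·t^2 − 330·s·t − 440·s^2 + 60·s^2·t + 80·s^3 + 270·t + 360·s)·(−2·t − 6·s − 2)    [distributive law]
= (−546·t^2 − 1058·s·t + 312·s·t^2 + 284·s^2·t + 108·t^3 − 440·s^2 + 80·s^3 + 270·t + 360·s)·(−2·t − 6·s − 2)    [combine like terms]
= 1092·t^3 + 3276·s·t^2 + 1092·t^2 + 2116·s·t^2 + 6348·s^2·t + 2116·s·t − 624·s·t^3 − 1872·s^2·t^2 − 624·s·t^2 − 568·s^2·t^2 − 1704·s^3·t − 568·s^2·t − 216·t^4 − 648·s·t^3 − 216·t^3 + 880·s^2·t + 2640·s^3 + 880·s^2 − 160·s^3·t − 480·s^4 − 160·s^3 − 540·t^2 − 1620·s·t − 540·t − 720·s·t − 2160·s^2 − 720·s    [distributive law]
= 876·t^3 + 4768·s·t^2 + 552·t^2 + 6660·s^2·t − 224·s·t − 1272·s·t^3 − 2440·s^2·t^2 − 1864·s^3·t − 216·t^4 + 2480·s^3 − 1280·s^2 − 480·s^4 − 540·t − 720·s    [combine like terms]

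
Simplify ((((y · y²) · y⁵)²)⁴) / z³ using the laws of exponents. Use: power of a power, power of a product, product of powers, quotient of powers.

((((y · y²) · y⁵)²)⁴) / z³
= (((y · y²) · y⁵)⁸) / z³    [power of a power]
= (((y · y²)⁸) · ((y⁵)⁸)) / z³    [power of a product]
= (((y⁸) · ((y²)⁸)) · ((y⁵)⁸)) / z³    [power of a product]
= ((y⁸ · y¹⁶) · ((y⁵)⁸)) / z³    [power of a power]
= (y²⁴ · ((y⁵)⁸)) / z³    [product of powers]
= (y²⁴ · y⁴⁰) / z³    [power of a power]
= y⁶⁴ / z³    [product of powers]
= y⁶⁴·z⁻³    [quotient of powers]

y⁶⁴·z⁻³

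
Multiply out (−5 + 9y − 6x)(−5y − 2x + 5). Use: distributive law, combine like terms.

70y − 20x − 25 − 45y^2 + 12xy + 12x^2

(−5 + 9y − 6x)(−5y − 2x + 5)
= 25y + 10x − 25 − 45y^2 − 18xy + 45y + 30xy + 12x^2 − 30x    [distributive law]
= 70y − 20x − 25 − 45y^2 + 12xy + 12x^2    [combine like terms]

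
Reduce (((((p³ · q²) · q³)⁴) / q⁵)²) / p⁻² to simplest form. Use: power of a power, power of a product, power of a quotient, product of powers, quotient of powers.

(((((p³ · q²) · q³)⁴) / q⁵)²) / p⁻²
= (((((p³ · q²) · q³)⁴)²) / ((q⁵)²)) / p⁻²    [power of a quotient]
= ((((p³ · q²) · q³)⁸) / ((q⁵)²)) / p⁻²    [power of a power]
= ((((p³ · q²)⁸) · ((q³)⁸)) / ((q⁵)²)) / p⁻²    [power of a product]
= (((((p³)⁸) · ((q²)⁸)) · ((q³)⁸)) / ((q⁵)²)) / p⁻²    [power of a product]
= (((p²⁴ · ((q²)⁸)) · ((q³)⁸)) / ((q⁵)²)) / p⁻²    [power of a power]
= (((p²⁴ · q¹⁶) · ((q³)⁸)) / ((q⁵)²)) / p⁻²    [power of a power]
= (((p²⁴ · q¹⁶) · q²⁴) / ((q⁵)²)) / p⁻²    [power of a power]
= (((p²⁴ · q¹⁶) · q²⁴) / q¹⁰) / p⁻²    [power of a power]
= p²⁶·q³⁰    [quotient of powers; product of powers]

p²⁶·q³⁰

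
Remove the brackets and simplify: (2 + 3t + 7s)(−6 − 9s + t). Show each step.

−12 − 60s − 16t − 20st + 3t^2 − 63s^2

(2 + 3t + 7s)(−6 − 9s + t)
= −12 − 18s + 2t − 18t − 27st + 3t^2 − 42s − 63s^2 + 7st    [distributive law]
= −12 − 60s − 16t − 20st + 3t^2 − 63s^2    [combine like terms]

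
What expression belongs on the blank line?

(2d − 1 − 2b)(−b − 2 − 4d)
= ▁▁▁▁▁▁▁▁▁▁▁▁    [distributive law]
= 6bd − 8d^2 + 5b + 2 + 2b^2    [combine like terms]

Applying distributive law to the line above:

−2bd − 4d − 8d^2 + b + 2 + 4d + 2b^2 + 4b + 8bd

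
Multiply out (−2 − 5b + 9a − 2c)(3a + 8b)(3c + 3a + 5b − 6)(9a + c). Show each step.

(−2 − 5b + 9a − 2c)(3a + 8b)(3c + 3a + 5b − 6)(9a + c)
= (−6a − 16b − 15ab − 40b^2 + 27a^2 + 72ab − 6ac − 16bc)(3c + 3a + 5b − 6)(9a + c)    [distributive law]
= (−6a − 16b + 57ab − 40b^2 + 27a^2 − 6ac − 16bc)(3c + 3a + 5b − 6)(9a + c)    [combine like terms]
= (−18ac − 18a^2 − 30ab + 36a − 48bc − 48ab − 80b^2 + 96b + 171abc + 171a^2b + 285ab^2 − 342ab − 120b^2c − 120ab^2 − 200b^3 + 240b^2 + 81a^2c + 81a^3 + 135a^2b − 162a^2 − 18ac^2 − 18a^2c − 30abc + 36ac − 48bc^2 − 48abc − 80b^2c + 96bc)(9a + c)    [distributive law]
= (18ac − 180a^2 − 420ab + 36a + 48bc + 160b^2 + 96b + 93abc + 306a^2b + 165ab^2 − 200b^2c − 200b^3 + 63a^2c + 81a^3 − 18ac^2 − 48bc^2)(9a + c)    [combine like terms]
= 162a^2c + 18ac^2 − 1620a^3 − 180a^2c − 3780a^2b − 420abc + 324a^2 + 36ac + 432abc + 48bc^2 + 1440ab^2 + 160b^2c + 864ab + 96bc + 837a^2bc + 93abc^2 + 2754a^3b + 306a^2bc + 1485a^2b^2 + 165ab^2c − 1800ab^2c − 200b^2c^2 − 1800ab^3 − 200b^3c + 567a^3c + 63a^2c^2 + 729a^4 + 81a^3c − 162a^2c^2 − 18ac^3 − 432abc^2 − 48bc^3    [distributive law]
= −18a^2c + 18ac^2 − 1620a^3 − 3780a^2b + 12abc + 324a^2 + 36ac + 48bc^2 + 1440ab^2 + 160b^2c + 864ab + 96bc + 1143a^2bc − 339abc^2 + 2754a^3b + 1485a^2b^2 − 1635ab^2c − 200b^2c^2 − 1800ab^3 − 200b^3c + 648a^3c − 99a^2c^2 + 729a^4 − 18ac^3 − 48bc^3    [combine like terms]

−18a^2c + 18ac^2 − 1620a^3 − 3780a^2b + 12abc + 324a^2 + 36ac + 48bc^2 + 1440ab^2 + 160b^2c + 864ab + 96bc + 1143a^2bc − 339abc^2 + 2754a^3b + 1485a^2b^2 − 1635ab^2c − 200b^2c^2 − 1800ab^3 − 200b^3c + 648a^3c − 99a^2c^2 + 729a^4 − 18ac^3 − 48bc^3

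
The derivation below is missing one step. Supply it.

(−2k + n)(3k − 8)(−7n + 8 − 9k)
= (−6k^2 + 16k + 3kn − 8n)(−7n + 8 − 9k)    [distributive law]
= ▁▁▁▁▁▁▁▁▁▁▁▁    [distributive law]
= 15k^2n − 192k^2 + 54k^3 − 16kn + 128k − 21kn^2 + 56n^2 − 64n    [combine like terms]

By distributive law:

42k^2n − 48k^2 + 54k^3 − 112kn + 128k − 144k^2 − 21kn^2 + 24kn − 27k^2n + 56n^2 − 64n + 72kn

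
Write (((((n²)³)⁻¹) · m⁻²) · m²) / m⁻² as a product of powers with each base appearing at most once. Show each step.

m²n⁻⁶

(((((n²)³)⁻¹) · m⁻²) · m²) / m⁻²
= ((((n²)⁻³) · m⁻²) · m²) / m⁻²    [power of a power]
= ((n⁻⁶ · m⁻²) · m²) / m⁻²    [power of a power]
= m²n⁻⁶    [quotient of powers; product of powers]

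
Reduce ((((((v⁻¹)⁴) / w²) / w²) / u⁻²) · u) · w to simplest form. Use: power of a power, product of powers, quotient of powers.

u³·v⁻⁴·w⁻³

((((((v⁻¹)⁴) / w²) / w²) / u⁻²) · u) · w
= ((((v⁻⁴ / w²) / w²) / u⁻²) · u) · w    [power of a power]
= u³·v⁻⁴·w⁻³    [quotient of powers; product of powers]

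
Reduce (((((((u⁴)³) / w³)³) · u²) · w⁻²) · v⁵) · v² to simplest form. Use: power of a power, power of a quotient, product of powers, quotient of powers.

(((((((u⁴)³) / w³)³) · u²) · w⁻²) · v⁵) · v²
= (((((((u⁴)³)³) / ((w³)³)) · u²) · w⁻²) · v⁵) · v²    [power of a quotient]
= ((((((u⁴)⁹) / ((w³)³)) · u²) · w⁻²) · v⁵) · v²    [power of a power]
= ((((u³⁶ / ((w³)³)) · u²) · w⁻²) · v⁵) · v²    [power of a power]
= ((((u³⁶ / w⁹) · u²) · w⁻²) · v⁵) · v²    [power of a power]
= u³⁸v⁷w⁻¹¹    [quotient of powers; product of powers]

u³⁸v⁷w⁻¹¹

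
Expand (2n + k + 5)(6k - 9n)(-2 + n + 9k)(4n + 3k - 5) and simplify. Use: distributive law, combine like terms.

-756kn^2 - 276k^2n + 1935kn - 690kn^3 - 345k^2n^2 + 315k^3n + 54n^3 + 405n^2 - 72n^4 + 504k^3 - 1470k^2 + 162k^4 + 300k - 450n

(2n + k + 5)(6k - 9n)(-2 + n + 9k)(4n + 3k - 5)
= (12kn - 18n^2 + 6k^2 - 9kn + 30k - 45n)(-2 + n + 9k)(4n + 3k - 5)    [distributive law]
= (3kn - 18n^2 + 6k^2 + 30k - 45n)(-2 + n + 9k)(4n + 3k - 5)    [combine like terms]
= (-6kn + 3kn^2 + 27k^2n + 36n^2 - 18n^3 - 162kn^2 - 12k^2 + 6k^2n + 54k^3 - 60k + 30kn + 270k^2 + 90n - 45n^2 - 405kn)(4n + 3k - 5)    [distributive law]
= (-381kn - 159kn^2 + 33k^2n - 9n^2 - 18n^3 + 258k^2 + 54k^3 - 60k + 90n)(4n + 3k - 5)    [combine like terms]
= -1524kn^2 - 1143k^2n + 1905kn - 636kn^3 - 477k^2n^2 + 795kn^2 + 132k^2n^2 + 99k^3n - 165k^2n - 36n^3 - 27kn^2 + 45n^2 - 72n^4 - 54kn^3 + 90n^3 + 1032k^2n + 774k^3 - 1290k^2 + 216k^3n + 162k^4 - 270k^3 - 240kn - 180k^2 + 300k + 360n^2 + 270kn - 450n    [distributive law]
= -756kn^2 - 276k^2n + 1935kn - 690kn^3 - 345k^2n^2 + 315k^3n + 54n^3 + 405n^2 - 72n^4 + 504k^3 - 1470k^2 + 162k^4 + 300k - 450n    [combine like terms]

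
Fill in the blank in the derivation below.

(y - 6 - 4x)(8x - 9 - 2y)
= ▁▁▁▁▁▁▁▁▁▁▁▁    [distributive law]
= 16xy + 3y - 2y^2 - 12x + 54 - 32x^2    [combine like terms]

Applying distributive law to the line above:

8xy - 9y - 2y^2 - 48x + 54 + 12y - 32x^2 + 36x + 8xy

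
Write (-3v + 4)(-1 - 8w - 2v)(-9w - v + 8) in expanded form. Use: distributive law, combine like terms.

(-3v + 4)(-1 - 8w - 2v)(-9w - v + 8)
= (3v + 24vw + 6v^2 - 4 - 32w - 8v)(-9w - v + 8)    [distributive law]
= (-5v + 24vw + 6v^2 - 4 - 32w)(-9w - v + 8)    [combine like terms]
= 45vw + 5v^2 - 40v - 216vw^2 - 24v^2w + 192vw - 54v^2w - 6v^3 + 48v^2 + 36w + 4v - 32 + 288w^2 + 32vw - 256w    [distributive law]
= 269vw + 53v^2 - 36v - 216vw^2 - 78v^2w - 6v^3 - 220w - 32 + 288w^2    [combine like terms]

269vw + 53v^2 - 36v - 216vw^2 - 78v^2w - 6v^3 - 220w - 32 + 288w^2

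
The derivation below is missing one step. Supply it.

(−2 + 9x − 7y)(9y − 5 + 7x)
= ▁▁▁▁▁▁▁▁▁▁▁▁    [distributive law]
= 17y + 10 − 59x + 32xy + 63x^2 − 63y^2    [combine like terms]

By distributive law:

−18y + 10 − 14x + 81xy − 45x + 63x^2 − 63y^2 + 35y − 49xy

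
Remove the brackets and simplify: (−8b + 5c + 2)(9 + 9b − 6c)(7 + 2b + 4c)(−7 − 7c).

2394b − 1113bc + 4284b² + 4998b²c − 5691bc² + 1008b³ + 1008b³c + 714b²c² − 2184bc³ − 3003c − 1575c² + 1386c³ + 840c⁴ − 882

(−8b + 5c + 2)(9 + 9b − 6c)(7 + 2b + 4c)(−7 − 7c)
= (−72b − 72b² + 48bc + 45c + 45bc − 30c² + 18 + 18b − 12c)(7 + 2b + 4c)(−7 − 7c)    [distributive law]
= (−54b − 72b² + 93bc + 33c − 30c² + 18)(7 + 2b + 4c)(−7 − 7c)    [combine like terms]
= (−378b − 108b² − 216bc − 504b² − 144b³ − 288b²c + 651bc + 186b²c + 372bc² + 231c + 66bc + 132c² − 210c² − 60bc² − 120c³ + 126 + 36b + 72c)(−7 − 7c)    [distributive law]
= (−342b − 612b² + 501bc − 144b³ − 102b²c + 312bc² + 303c − 78c² − 120c³ + 126)(−7 − 7c)    [combine like terms]
= 2394b + 2394bc + 4284b² + 4284b²c − 3507bc − 3507bc² + 1008b³ + 1008b³c + 714b²c + 714b²c² − 2184bc² − 2184bc³ − 2121c − 2121c² + 546c² + 546c³ + 840c³ + 840c⁴ − 882 − 882c    [distributive law]
= 2394b − 1113bc + 4284b² + 4998b²c − 5691bc² + 1008b³ + 1008b³c + 714b²c² − 2184bc³ − 3003c − 1575c² + 1386c³ + 840c⁴ − 882    [combine like terms]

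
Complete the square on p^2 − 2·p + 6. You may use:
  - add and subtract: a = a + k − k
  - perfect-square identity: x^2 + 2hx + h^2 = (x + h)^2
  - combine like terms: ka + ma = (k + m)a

p^2 − 2·p + 6
= p^2 − 2·p + 1 − 1 + 6    [add and subtract 1]
= (p − 1)^2 − 1 + 6    [perfect-square identity]
= (p − 1)^2 + 5    [combine constants]

(p − 1)^2 + 5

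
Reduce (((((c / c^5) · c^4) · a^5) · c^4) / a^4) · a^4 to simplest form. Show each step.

(((((c / c^5) · c^4) · a^5) · c^4) / a^4) · a^4
= ((((c^(-4) · c^4) · a^5) · c^4) / a^4) · a^4    [quotient of powers]
= (((c^0 · a^5) · c^4) / a^4) · a^4    [product of powers]
= a^5·c^4    [quotient of powers; product of powers]

a^5·c^4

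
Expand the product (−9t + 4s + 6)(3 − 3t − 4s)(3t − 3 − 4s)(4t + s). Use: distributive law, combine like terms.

−864t^3 + 72st^2 + 756t^2 + 45st + 456s^2t + 324t^4 − 63st^3 − 612s^2t^2 + 112s^3t − 36s^2 + 96s^3 + 64s^4 − 216t − 54s

(−9t + 4s + 6)(3 − 3t − 4s)(3t − 3 − 4s)(4t + s)
= (−27t + 27t^2 + 36st + 12s − 12st − 16s^2 + 18 − 18t − 24s)(3t − 3 − 4s)(4t + s)    [distributive law]
= (−45t + 27t^2 + 24st − 12s − 16s^2 + 18)(3t − 3 − 4s)(4t + s)    [combine like terms]
= (−135t^2 + 135t + 180st + 81t^3 − 81t^2 − 108st^2 + 72st^2 − 72st − 96s^2t − 36st + 36s + 48s^2 − 48s^2t + 48s^2 + 64s^3 + 54t − 54 − 72s)(4t + s)    [distributive law]
= (−216t^2 + 189t + 72st + 81t^3 − 36st^2 − 144s^2t − 36s + 96s^2 + 64s^3 − 54)(4t + s)    [combine like terms]
= −864t^3 − 216st^2 + 756t^2 + 189st + 288st^2 + 72s^2t + 324t^4 + 81st^3 − 144st^3 − 36s^2t^2 − 576s^2t^2 − 144s^3t − 144st − 36s^2 + 384s^2t + 96s^3 + 256s^3t + 64s^4 − 216t − 54s    [distributive law]
= −864t^3 + 72st^2 + 756t^2 + 45st + 456s^2t + 324t^4 − 63st^3 − 612s^2t^2 + 112s^3t − 36s^2 + 96s^3 + 64s^4 − 216t − 54s    [combine like terms]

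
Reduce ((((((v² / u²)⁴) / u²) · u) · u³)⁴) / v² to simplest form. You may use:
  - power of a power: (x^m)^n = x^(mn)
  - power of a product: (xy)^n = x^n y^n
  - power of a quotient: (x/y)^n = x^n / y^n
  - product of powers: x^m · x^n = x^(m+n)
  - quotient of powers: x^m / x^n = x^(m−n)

u⁻²⁴·v³⁰

((((((v² / u²)⁴) / u²) · u) · u³)⁴) / v²
= ((((((v² / u²)⁴) / u²) · u)⁴) · ((u³)⁴)) / v²    [power of a product]
= ((((((v² / u²)⁴) / u²)⁴) · (u⁴)) · ((u³)⁴)) / v²    [power of a product]
= ((((((v² / u²)⁴)⁴) / ((u²)⁴)) · (u⁴)) · ((u³)⁴)) / v²    [power of a quotient]
= (((((v² / u²)¹⁶) / ((u²)⁴)) · (u⁴)) · ((u³)⁴)) / v²    [power of a power]
= ((((((v²)¹⁶) / ((u²)¹⁶)) / ((u²)⁴)) · (u⁴)) · ((u³)⁴)) / v²    [power of a quotient]
= ((((v³² / ((u²)¹⁶)) / ((u²)⁴)) · (u⁴)) · ((u³)⁴)) / v²    [power of a power]
= ((((v³² / u³²) / ((u²)⁴)) · (u⁴)) · ((u³)⁴)) / v²    [power of a power]
= ((((v³² / u³²) / u⁸) · (u⁴)) · ((u³)⁴)) / v²    [power of a power]
= ((((v³² / u³²) / u⁸) · u⁴) · u¹²) / v²    [power of a power]
= u⁻²⁴·v³⁰    [quotient of powers; product of powers]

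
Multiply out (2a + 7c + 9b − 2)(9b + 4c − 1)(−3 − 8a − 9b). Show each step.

180ab − 144a^2b − 810ab^2 + 96ac − 64a^2c − 864abc − 10a + 16a^2 − 162bc − 891b^2c − 84c^2 − 224ac^2 − 252bc^2 + 45c − 729b^3 + 63b − 6

(2a + 7c + 9b − 2)(9b + 4c − 1)(−3 − 8a − 9b)
= (18ab + 8ac − 2a + 63bc + 28c^2 − 7c + 81b^2 + 36bc − 9b − 18b − 8c + 2)(−3 − 8a − 9b)    [distributive law]
= (18ab + 8ac − 2a + 99bc + 28c^2 − 15c + 81b^2 − 27b + 2)(−3 − 8a − 9b)    [combine like terms]
= −54ab − 144a^2b − 162ab^2 − 24ac − 64a^2c − 72abc + 6a + 16a^2 + 18ab − 297bc − 792abc − 891b^2c − 84c^2 − 224ac^2 − 252bc^2 + 45c + 120ac + 135bc − 243b^2 − 648ab^2 − 729b^3 + 81b + 216ab + 243b^2 − 6 − 16a − 18b    [distributive law]
= 180ab − 144a^2b − 810ab^2 + 96ac − 64a^2c − 864abc − 10a + 16a^2 − 162bc − 891b^2c − 84c^2 − 224ac^2 − 252bc^2 + 45c − 729b^3 + 63b − 6    [combine like terms]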